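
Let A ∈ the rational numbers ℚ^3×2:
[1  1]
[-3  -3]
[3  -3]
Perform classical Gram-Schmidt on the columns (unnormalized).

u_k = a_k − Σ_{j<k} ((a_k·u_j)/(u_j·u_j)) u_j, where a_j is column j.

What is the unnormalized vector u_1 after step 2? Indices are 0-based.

Step 1: u_0 = a_0 = (1, -3, 3).
Step 2: u_1 = a_1 − (1/19)·u_0 = (18/19, -54/19, -60/19).

u_1 = (18/19, -54/19, -60/19)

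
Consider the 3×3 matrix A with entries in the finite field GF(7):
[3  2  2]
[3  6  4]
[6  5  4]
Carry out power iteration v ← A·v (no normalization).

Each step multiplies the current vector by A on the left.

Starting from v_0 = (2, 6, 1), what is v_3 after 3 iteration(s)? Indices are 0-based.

v_0 = (2, 6, 1).
v_1 = A·v_0 = (6, 4, 4).
v_2 = A·v_1 = (6, 2, 2).
v_3 = A·v_2 = (5, 3, 5).

v_3 = (5, 3, 5)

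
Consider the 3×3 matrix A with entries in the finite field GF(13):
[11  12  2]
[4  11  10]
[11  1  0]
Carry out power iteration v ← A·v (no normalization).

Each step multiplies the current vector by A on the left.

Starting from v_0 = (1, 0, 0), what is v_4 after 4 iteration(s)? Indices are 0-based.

v_4 = (0, 0, 3)

v_0 = (1, 0, 0).
v_1 = A·v_0 = (11, 4, 11).
v_2 = A·v_1 = (9, 3, 8).
v_3 = A·v_2 = (8, 6, 11).
v_4 = A·v_3 = (0, 0, 3).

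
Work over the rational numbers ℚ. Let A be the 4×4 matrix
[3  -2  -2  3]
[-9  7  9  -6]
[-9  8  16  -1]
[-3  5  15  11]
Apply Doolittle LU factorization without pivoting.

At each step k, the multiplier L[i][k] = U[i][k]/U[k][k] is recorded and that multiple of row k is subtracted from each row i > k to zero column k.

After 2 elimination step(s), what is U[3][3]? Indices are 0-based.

Step 1: pivot at (0,0) is 3.
  row1 ← row1 − (-3)·row0  ⇒  L[1][0]=-3, U row1=(0, 1, 3, 3)
  row2 ← row2 − (-3)·row0  ⇒  L[2][0]=-3, U row2=(0, 2, 10, 8)
  row3 ← row3 − (-1)·row0  ⇒  L[3][0]=-1, U row3=(0, 3, 13, 14)
Step 2: pivot at (1,1) is 1.
  row2 ← row2 − (2)·row1  ⇒  L[2][1]=2, U row2=(0, 0, 4, 2)
  row3 ← row3 − (3)·row1  ⇒  L[3][1]=3, U row3=(0, 0, 4, 5)

U[3][3] = 5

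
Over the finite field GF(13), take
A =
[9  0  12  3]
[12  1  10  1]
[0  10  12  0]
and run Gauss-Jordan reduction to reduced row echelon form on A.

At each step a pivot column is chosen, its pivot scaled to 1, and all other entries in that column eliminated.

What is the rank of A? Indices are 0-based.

rank = 3

pivot(0,0)=9: scale R0 → (1, 0, 10, 9)
  clear (1,0): R1 −= (12)R0 → (0, 1, 7, 10)
pivot(1,1)=1: scale R1 → (0, 1, 7, 10)
  clear (2,1): R2 −= (10)R1 → (0, 0, 7, 4)
pivot(2,2)=7: scale R2 → (0, 0, 1, 8)
  clear (0,2): R0 −= (10)R2 → (1, 0, 0, 7)
  clear (1,2): R1 −= (7)R2 → (0, 1, 0, 6)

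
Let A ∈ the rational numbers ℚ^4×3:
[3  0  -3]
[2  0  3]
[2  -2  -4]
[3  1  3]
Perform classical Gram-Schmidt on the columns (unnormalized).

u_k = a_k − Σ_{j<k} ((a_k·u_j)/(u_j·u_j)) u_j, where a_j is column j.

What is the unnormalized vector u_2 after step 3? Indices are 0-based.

Step 1: u_0 = a_0 = (3, 2, 2, 3).
Step 2: u_1 = a_1 − (-1/26)·u_0 = (3/26, 1/13, -25/13, 29/26).
Step 3: u_2 = a_2 − (-1/13)·u_0 − (284/129)·u_1 = (-130/43, 385/129, 50/129, 100/129).

u_2 = (-130/43, 385/129, 50/129, 100/129)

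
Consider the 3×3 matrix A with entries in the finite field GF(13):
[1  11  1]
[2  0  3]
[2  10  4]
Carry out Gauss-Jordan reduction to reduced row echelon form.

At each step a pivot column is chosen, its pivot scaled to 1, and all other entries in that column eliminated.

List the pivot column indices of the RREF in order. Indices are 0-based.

[1] R0 /= 1  ⇒  (1, 11, 1)
     R1 -= 2·R0  ⇒  (0, 4, 1)
     R2 -= 2·R0  ⇒  (0, 1, 2)
[2] R1 /= 4  ⇒  (0, 1, 10)
     R0 -= 11·R1  ⇒  (1, 0, 8)
     R2 -= 1·R1  ⇒  (0, 0, 5)
[3] R2 /= 5  ⇒  (0, 0, 1)
     R0 -= 8·R2  ⇒  (1, 0, 0)
     R1 -= 10·R2  ⇒  (0, 1, 0)

pivot columns: 0, 1, 2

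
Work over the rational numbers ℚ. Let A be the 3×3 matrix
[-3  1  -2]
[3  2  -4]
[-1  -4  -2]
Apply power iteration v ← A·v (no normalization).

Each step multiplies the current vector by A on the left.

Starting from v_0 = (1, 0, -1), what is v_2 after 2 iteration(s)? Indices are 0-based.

v_2 = (8, 7, -29)

v_0 = (1, 0, -1).
v_1 = A·v_0 = (-1, 7, 1).
v_2 = A·v_1 = (8, 7, -29).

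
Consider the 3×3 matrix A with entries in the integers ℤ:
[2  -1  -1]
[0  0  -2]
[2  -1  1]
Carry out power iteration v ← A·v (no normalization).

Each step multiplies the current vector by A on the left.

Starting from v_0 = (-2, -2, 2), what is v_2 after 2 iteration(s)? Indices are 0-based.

v_2 = (-4, 0, -4)

v_0 = (-2, -2, 2).
v_1 = A·v_0 = (-4, -4, 0).
v_2 = A·v_1 = (-4, 0, -4).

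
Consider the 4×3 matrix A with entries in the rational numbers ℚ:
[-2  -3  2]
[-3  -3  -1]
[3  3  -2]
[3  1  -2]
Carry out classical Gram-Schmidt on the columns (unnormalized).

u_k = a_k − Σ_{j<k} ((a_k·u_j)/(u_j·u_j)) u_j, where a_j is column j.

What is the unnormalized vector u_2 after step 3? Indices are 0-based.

u_2 = (174/139, -310/139, -107/139, -87/139)

Step 1: u_0 = a_0 = (-2, -3, 3, 3).
Step 2: u_1 = a_1 − (27/31)·u_0 = (-39/31, -12/31, 12/31, -50/31).
Step 3: u_2 = a_2 − (-13/31)·u_0 − (10/139)·u_1 = (174/139, -310/139, -107/139, -87/139).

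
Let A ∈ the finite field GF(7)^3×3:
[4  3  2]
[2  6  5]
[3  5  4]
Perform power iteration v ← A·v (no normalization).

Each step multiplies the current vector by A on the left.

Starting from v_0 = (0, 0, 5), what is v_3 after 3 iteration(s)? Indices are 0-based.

v_0 = (0, 0, 5).
v_1 = A·v_0 = (3, 4, 6).
v_2 = A·v_1 = (1, 4, 4).
v_3 = A·v_2 = (3, 4, 4).

v_3 = (3, 4, 4)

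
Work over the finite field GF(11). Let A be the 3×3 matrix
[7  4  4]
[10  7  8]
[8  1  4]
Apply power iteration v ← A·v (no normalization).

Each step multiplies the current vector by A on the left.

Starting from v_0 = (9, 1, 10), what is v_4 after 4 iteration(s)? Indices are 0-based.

v_0 = (9, 1, 10).
v_1 = A·v_0 = (8, 1, 3).
v_2 = A·v_1 = (6, 1, 0).
v_3 = A·v_2 = (2, 1, 5).
v_4 = A·v_3 = (5, 1, 4).

v_4 = (5, 1, 4)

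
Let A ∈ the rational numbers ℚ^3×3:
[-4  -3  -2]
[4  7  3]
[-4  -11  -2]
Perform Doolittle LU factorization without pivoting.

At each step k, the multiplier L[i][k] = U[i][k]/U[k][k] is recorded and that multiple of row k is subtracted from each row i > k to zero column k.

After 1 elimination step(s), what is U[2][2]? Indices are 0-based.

U[2][2] = 0

Step 1: pivot at (0,0) is -4.
  row1 ← row1 − (-1)·row0  ⇒  L[1][0]=-1, U row1=(0, 4, 1)
  row2 ← row2 − (1)·row0  ⇒  L[2][0]=1, U row2=(0, -8, 0)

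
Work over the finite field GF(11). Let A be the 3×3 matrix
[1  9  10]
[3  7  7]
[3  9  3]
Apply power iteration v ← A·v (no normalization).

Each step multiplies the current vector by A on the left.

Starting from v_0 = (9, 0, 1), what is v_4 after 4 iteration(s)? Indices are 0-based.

v_4 = (5, 4, 9)

v_0 = (9, 0, 1).
v_1 = A·v_0 = (8, 1, 8).
v_2 = A·v_1 = (9, 10, 2).
v_3 = A·v_2 = (9, 1, 2).
v_4 = A·v_3 = (5, 4, 9).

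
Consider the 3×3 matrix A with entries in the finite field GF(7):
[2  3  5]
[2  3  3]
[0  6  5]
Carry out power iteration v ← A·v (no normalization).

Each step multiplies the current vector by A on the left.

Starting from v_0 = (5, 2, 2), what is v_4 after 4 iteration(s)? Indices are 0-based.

v_4 = (5, 4, 1)

v_0 = (5, 2, 2).
v_1 = A·v_0 = (5, 1, 1).
v_2 = A·v_1 = (4, 2, 4).
v_3 = A·v_2 = (6, 5, 4).
v_4 = A·v_3 = (5, 4, 1).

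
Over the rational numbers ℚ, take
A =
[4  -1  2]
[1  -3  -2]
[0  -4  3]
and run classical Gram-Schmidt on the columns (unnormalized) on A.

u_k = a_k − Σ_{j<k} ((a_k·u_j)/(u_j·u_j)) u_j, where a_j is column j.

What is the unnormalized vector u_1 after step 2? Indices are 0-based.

u_1 = (11/17, -44/17, -4)

Step 1: u_0 = a_0 = (4, 1, 0).
Step 2: u_1 = a_1 − (-7/17)·u_0 = (11/17, -44/17, -4).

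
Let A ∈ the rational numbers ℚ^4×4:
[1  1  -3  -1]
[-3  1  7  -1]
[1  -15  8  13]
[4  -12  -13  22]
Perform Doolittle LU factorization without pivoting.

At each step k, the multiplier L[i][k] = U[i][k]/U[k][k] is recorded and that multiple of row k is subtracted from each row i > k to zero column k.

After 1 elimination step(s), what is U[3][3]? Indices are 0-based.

k=0: U[0][0]=1
  eliminate (1,0): mult=-3, new row 1: (0, 4, -2, -4); set L[1][0]=-3
  eliminate (2,0): mult=1, new row 2: (0, -16, 11, 14); set L[2][0]=1
  eliminate (3,0): mult=4, new row 3: (0, -16, -1, 26); set L[3][0]=4

U[3][3] = 26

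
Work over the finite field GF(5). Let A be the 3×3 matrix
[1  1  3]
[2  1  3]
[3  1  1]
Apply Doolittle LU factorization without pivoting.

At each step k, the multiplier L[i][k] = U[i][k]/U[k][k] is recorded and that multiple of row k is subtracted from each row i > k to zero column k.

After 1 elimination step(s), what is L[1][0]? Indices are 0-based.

L[1][0] = 2

k=0: U[0][0]=1
  eliminate (1,0): mult=2, new row 1: (0, 4, 2); set L[1][0]=2
  eliminate (2,0): mult=3, new row 2: (0, 3, 2); set L[2][0]=3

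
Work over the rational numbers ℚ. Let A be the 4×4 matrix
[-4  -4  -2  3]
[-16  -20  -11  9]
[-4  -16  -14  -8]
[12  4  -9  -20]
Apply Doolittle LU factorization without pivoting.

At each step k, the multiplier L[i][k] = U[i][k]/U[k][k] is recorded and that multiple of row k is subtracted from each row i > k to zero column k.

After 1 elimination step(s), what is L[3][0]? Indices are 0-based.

L[3][0] = -3

Step 1: pivot at (0,0) is -4.
  row1 ← row1 − (4)·row0  ⇒  L[1][0]=4, U row1=(0, -4, -3, -3)
  row2 ← row2 − (1)·row0  ⇒  L[2][0]=1, U row2=(0, -12, -12, -11)
  row3 ← row3 − (-3)·row0  ⇒  L[3][0]=-3, U row3=(0, -8, -15, -11)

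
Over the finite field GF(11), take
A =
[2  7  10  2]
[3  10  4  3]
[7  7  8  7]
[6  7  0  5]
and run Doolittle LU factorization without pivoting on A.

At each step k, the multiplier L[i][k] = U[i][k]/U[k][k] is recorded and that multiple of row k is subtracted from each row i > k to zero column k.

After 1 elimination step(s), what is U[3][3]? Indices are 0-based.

k=0: U[0][0]=2
  eliminate (1,0): mult=7, new row 1: (0, 5, 0, 0); set L[1][0]=7
  eliminate (2,0): mult=9, new row 2: (0, 10, 6, 0); set L[2][0]=9
  eliminate (3,0): mult=3, new row 3: (0, 8, 3, 10); set L[3][0]=3

U[3][3] = 10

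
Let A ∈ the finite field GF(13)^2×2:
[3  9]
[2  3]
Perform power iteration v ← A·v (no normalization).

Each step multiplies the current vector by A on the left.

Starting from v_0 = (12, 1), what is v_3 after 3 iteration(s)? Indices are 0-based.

v_0 = (12, 1).
v_1 = A·v_0 = (6, 1).
v_2 = A·v_1 = (1, 2).
v_3 = A·v_2 = (8, 8).

v_3 = (8, 8)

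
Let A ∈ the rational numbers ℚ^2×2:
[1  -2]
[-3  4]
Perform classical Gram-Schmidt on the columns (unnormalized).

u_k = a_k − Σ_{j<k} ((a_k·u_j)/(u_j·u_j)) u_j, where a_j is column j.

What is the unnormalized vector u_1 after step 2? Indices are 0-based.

Step 1: u_0 = a_0 = (1, -3).
Step 2: u_1 = a_1 − (-7/5)·u_0 = (-3/5, -1/5).

u_1 = (-3/5, -1/5)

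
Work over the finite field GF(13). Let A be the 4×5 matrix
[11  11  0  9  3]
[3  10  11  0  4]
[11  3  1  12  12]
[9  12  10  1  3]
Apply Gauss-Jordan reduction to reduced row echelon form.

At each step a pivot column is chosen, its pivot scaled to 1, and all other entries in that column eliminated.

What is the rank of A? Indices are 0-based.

[1] R0 /= 11  ⇒  (1, 1, 0, 2, 5)
     R1 -= 3·R0  ⇒  (0, 7, 11, 7, 2)
     R2 -= 11·R0  ⇒  (0, 5, 1, 3, 9)
     R3 -= 9·R0  ⇒  (0, 3, 10, 9, 10)
[2] R1 /= 7  ⇒  (0, 1, 9, 1, 4)
     R0 -= 1·R1  ⇒  (1, 0, 4, 1, 1)
     R2 -= 5·R1  ⇒  (0, 0, 8, 11, 2)
     R3 -= 3·R1  ⇒  (0, 0, 9, 6, 11)
[3] R2 /= 8  ⇒  (0, 0, 1, 3, 10)
     R0 -= 4·R2  ⇒  (1, 0, 0, 2, 0)
     R1 -= 9·R2  ⇒  (0, 1, 0, 0, 5)
     R3 -= 9·R2  ⇒  (0, 0, 0, 5, 12)
[4] R3 /= 5  ⇒  (0, 0, 0, 1, 5)
     R0 -= 2·R3  ⇒  (1, 0, 0, 0, 3)
     R2 -= 3·R3  ⇒  (0, 0, 1, 0, 8)

rank = 4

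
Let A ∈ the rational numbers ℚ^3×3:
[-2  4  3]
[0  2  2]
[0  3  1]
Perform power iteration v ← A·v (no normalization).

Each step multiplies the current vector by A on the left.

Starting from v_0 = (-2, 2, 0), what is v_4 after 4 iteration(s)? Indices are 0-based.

v_0 = (-2, 2, 0).
v_1 = A·v_0 = (12, 4, 6).
v_2 = A·v_1 = (10, 20, 18).
v_3 = A·v_2 = (114, 76, 78).
v_4 = A·v_3 = (310, 308, 306).

v_4 = (310, 308, 306)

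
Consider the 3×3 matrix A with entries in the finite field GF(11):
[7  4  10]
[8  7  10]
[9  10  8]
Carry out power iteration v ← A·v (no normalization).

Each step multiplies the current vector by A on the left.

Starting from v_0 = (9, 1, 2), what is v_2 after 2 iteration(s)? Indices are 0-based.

v_2 = (7, 6, 0)

v_0 = (9, 1, 2).
v_1 = A·v_0 = (10, 0, 8).
v_2 = A·v_1 = (7, 6, 0).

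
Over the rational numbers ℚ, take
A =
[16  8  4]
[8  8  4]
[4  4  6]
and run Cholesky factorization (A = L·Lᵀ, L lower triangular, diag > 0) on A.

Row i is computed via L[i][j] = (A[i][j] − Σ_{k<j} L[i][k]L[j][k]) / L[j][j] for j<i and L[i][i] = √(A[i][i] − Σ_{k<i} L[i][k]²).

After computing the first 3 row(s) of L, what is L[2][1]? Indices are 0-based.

Step 1: L[0][0] = √(16) = 4.
  L[1][0] = (8) / L[0][0] = 2.
Step 2: L[1][1] = √(4) = 2.
  L[2][0] = (4) / L[0][0] = 1.
  L[2][1] = (2) / L[1][1] = 1.
Step 3: L[2][2] = √(4) = 2.

L[2][1] = 1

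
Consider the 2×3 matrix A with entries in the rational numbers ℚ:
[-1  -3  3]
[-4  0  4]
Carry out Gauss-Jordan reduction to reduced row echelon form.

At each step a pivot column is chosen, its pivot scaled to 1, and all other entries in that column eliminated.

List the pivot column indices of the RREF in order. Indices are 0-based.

pivot columns: 0, 1

[1] R0 /= -1  ⇒  (1, 3, -3)
     R1 -= -4·R0  ⇒  (0, 12, -8)
[2] R1 /= 12  ⇒  (0, 1, -2/3)
     R0 -= 3·R1  ⇒  (1, 0, -1)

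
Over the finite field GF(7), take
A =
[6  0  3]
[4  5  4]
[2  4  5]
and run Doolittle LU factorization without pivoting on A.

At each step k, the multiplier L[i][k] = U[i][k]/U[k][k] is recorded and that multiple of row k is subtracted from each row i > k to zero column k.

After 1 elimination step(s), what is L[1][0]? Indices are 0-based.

L[1][0] = 3

Step 1: pivot at (0,0) is 6.
  row1 ← row1 − (3)·row0  ⇒  L[1][0]=3, U row1=(0, 5, 2)
  row2 ← row2 − (5)·row0  ⇒  L[2][0]=5, U row2=(0, 4, 4)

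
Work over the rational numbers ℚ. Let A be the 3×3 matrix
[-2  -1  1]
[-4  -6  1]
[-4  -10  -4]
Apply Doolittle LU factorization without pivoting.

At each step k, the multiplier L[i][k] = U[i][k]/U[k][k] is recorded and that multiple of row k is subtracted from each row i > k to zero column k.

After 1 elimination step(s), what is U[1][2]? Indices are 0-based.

U[1][2] = -1

[col 0] pivot -2
  R1 -= 2*R0 → (0, -4, -1)  (L[1][0] := 2)
  R2 -= 2*R0 → (0, -8, -6)  (L[2][0] := 2)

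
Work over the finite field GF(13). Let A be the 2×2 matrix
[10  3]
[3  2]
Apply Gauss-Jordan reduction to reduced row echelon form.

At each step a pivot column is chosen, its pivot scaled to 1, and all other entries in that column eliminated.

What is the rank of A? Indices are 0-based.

rank = 2

[1] R0 /= 10  ⇒  (1, 12)
     R1 -= 3·R0  ⇒  (0, 5)
[2] R1 /= 5  ⇒  (0, 1)
     R0 -= 12·R1  ⇒  (1, 0)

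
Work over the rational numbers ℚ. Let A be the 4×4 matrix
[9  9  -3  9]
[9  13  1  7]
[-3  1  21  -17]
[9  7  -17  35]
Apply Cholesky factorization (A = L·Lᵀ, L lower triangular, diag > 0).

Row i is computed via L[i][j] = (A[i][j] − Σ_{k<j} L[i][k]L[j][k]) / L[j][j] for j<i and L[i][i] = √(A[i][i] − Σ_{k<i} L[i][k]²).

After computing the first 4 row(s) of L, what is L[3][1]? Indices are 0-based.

L[3][1] = -1

Step 1: L[0][0] = √(9) = 3.
  L[1][0] = (9) / L[0][0] = 3.
Step 2: L[1][1] = √(4) = 2.
  L[2][0] = (-3) / L[0][0] = -1.
  L[2][1] = (4) / L[1][1] = 2.
Step 3: L[2][2] = √(16) = 4.
  L[3][0] = (9) / L[0][0] = 3.
  L[3][1] = (-2) / L[1][1] = -1.
  L[3][2] = (-12) / L[2][2] = -3.
Step 4: L[3][3] = √(16) = 4.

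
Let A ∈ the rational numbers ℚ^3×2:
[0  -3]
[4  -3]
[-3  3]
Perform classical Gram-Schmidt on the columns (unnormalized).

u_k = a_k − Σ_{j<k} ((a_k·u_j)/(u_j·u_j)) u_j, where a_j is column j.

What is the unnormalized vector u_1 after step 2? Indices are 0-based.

Step 1: u_0 = a_0 = (0, 4, -3).
Step 2: u_1 = a_1 − (-21/25)·u_0 = (-3, 9/25, 12/25).

u_1 = (-3, 9/25, 12/25)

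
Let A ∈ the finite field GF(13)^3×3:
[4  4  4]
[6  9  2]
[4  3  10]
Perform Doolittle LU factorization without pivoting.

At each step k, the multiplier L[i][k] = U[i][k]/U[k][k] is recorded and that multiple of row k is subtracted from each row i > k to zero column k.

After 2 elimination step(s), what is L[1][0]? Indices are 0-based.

L[1][0] = 8

Step 1: pivot at (0,0) is 4.
  row1 ← row1 − (8)·row0  ⇒  L[1][0]=8, U row1=(0, 3, 9)
  row2 ← row2 − (1)·row0  ⇒  L[2][0]=1, U row2=(0, 12, 6)
Step 2: pivot at (1,1) is 3.
  row2 ← row2 − (4)·row1  ⇒  L[2][1]=4, U row2=(0, 0, 9)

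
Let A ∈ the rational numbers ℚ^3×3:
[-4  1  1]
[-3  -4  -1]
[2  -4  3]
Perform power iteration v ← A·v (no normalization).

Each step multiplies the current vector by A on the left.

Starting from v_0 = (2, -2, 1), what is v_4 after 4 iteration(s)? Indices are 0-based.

v_4 = (638, 1234, 913)

v_0 = (2, -2, 1).
v_1 = A·v_0 = (-9, 1, 15).
v_2 = A·v_1 = (52, 8, 23).
v_3 = A·v_2 = (-177, -211, 141).
v_4 = A·v_3 = (638, 1234, 913).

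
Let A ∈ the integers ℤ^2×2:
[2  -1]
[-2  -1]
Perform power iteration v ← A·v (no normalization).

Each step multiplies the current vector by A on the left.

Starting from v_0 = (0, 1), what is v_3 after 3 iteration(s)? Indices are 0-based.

v_3 = (-5, -1)

v_0 = (0, 1).
v_1 = A·v_0 = (-1, -1).
v_2 = A·v_1 = (-1, 3).
v_3 = A·v_2 = (-5, -1).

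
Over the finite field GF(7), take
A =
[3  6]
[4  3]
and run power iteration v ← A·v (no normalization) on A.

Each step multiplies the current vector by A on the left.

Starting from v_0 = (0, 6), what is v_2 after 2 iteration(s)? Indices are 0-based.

v_0 = (0, 6).
v_1 = A·v_0 = (1, 4).
v_2 = A·v_1 = (6, 2).

v_2 = (6, 2)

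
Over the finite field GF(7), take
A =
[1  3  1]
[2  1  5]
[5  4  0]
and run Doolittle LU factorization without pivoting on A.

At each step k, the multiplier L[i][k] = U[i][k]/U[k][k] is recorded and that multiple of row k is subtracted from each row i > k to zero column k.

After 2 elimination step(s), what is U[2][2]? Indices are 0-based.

U[2][2] = 1

Step 1: pivot at (0,0) is 1.
  row1 ← row1 − (2)·row0  ⇒  L[1][0]=2, U row1=(0, 2, 3)
  row2 ← row2 − (5)·row0  ⇒  L[2][0]=5, U row2=(0, 3, 2)
Step 2: pivot at (1,1) is 2.
  row2 ← row2 − (5)·row1  ⇒  L[2][1]=5, U row2=(0, 0, 1)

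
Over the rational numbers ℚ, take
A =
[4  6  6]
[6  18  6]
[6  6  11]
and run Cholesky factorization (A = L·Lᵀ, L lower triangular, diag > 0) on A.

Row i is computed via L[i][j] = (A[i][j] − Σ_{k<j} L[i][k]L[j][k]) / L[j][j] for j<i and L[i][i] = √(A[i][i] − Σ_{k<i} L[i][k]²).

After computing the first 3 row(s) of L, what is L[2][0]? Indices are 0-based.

L[2][0] = 3

Step 1: L[0][0] = √(4) = 2.
  L[1][0] = (6) / L[0][0] = 3.
Step 2: L[1][1] = √(9) = 3.
  L[2][0] = (6) / L[0][0] = 3.
  L[2][1] = (-3) / L[1][1] = -1.
Step 3: L[2][2] = √(1) = 1.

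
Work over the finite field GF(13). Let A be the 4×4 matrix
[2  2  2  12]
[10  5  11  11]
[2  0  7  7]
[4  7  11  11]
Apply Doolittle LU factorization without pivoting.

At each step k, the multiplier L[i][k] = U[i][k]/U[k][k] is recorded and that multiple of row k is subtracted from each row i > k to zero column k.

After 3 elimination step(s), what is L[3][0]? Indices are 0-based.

Step 1: pivot at (0,0) is 2.
  row1 ← row1 − (5)·row0  ⇒  L[1][0]=5, U row1=(0, 8, 1, 3)
  row2 ← row2 − (1)·row0  ⇒  L[2][0]=1, U row2=(0, 11, 5, 8)
  row3 ← row3 − (2)·row0  ⇒  L[3][0]=2, U row3=(0, 3, 7, 0)
Step 2: pivot at (1,1) is 8.
  row2 ← row2 − (3)·row1  ⇒  L[2][1]=3, U row2=(0, 0, 2, 12)
  row3 ← row3 − (2)·row1  ⇒  L[3][1]=2, U row3=(0, 0, 5, 7)
Step 3: pivot at (2,2) is 2.
  row3 ← row3 − (9)·row2  ⇒  L[3][2]=9, U row3=(0, 0, 0, 3)

L[3][0] = 2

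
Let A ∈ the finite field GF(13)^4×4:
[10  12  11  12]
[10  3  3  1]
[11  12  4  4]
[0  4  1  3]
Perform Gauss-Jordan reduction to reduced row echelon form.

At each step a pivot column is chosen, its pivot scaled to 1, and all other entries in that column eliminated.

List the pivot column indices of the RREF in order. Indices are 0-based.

pivot(0,0)=10: scale R0 → (1, 9, 5, 9)
  clear (1,0): R1 −= (10)R0 → (0, 4, 5, 2)
  clear (2,0): R2 −= (11)R0 → (0, 4, 1, 9)
pivot(1,1)=4: scale R1 → (0, 1, 11, 7)
  clear (0,1): R0 −= (9)R1 → (1, 0, 10, 11)
  clear (2,1): R2 −= (4)R1 → (0, 0, 9, 7)
  clear (3,1): R3 −= (4)R1 → (0, 0, 9, 1)
pivot(2,2)=9: scale R2 → (0, 0, 1, 8)
  clear (0,2): R0 −= (10)R2 → (1, 0, 0, 9)
  clear (1,2): R1 −= (11)R2 → (0, 1, 0, 10)
  clear (3,2): R3 −= (9)R2 → (0, 0, 0, 7)
pivot(3,3)=7: scale R3 → (0, 0, 0, 1)
  clear (0,3): R0 −= (9)R3 → (1, 0, 0, 0)
  clear (1,3): R1 −= (10)R3 → (0, 1, 0, 0)
  clear (2,3): R2 −= (8)R3 → (0, 0, 1, 0)

pivot columns: 0, 1, 2, 3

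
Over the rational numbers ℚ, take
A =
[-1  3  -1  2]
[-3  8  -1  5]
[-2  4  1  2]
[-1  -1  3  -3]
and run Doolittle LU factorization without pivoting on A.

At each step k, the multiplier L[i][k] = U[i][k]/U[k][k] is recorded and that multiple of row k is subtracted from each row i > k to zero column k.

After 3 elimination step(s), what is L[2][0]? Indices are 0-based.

L[2][0] = 2

k=0: U[0][0]=-1
  eliminate (1,0): mult=3, new row 1: (0, -1, 2, -1); set L[1][0]=3
  eliminate (2,0): mult=2, new row 2: (0, -2, 3, -2); set L[2][0]=2
  eliminate (3,0): mult=1, new row 3: (0, -4, 4, -5); set L[3][0]=1
k=1: U[1][1]=-1
  eliminate (2,1): mult=2, new row 2: (0, 0, -1, 0); set L[2][1]=2
  eliminate (3,1): mult=4, new row 3: (0, 0, -4, -1); set L[3][1]=4
k=2: U[2][2]=-1
  eliminate (3,2): mult=4, new row 3: (0, 0, 0, -1); set L[3][2]=4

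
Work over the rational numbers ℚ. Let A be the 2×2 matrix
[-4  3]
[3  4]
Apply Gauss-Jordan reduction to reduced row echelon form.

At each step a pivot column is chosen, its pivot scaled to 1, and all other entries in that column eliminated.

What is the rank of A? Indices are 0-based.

rank = 2

step 1: normalize row 0 (÷-4) = (1, -3/4)
  row 1: subtract 3×row0 = (0, 25/4)
step 2: normalize row 1 (÷25/4) = (0, 1)
  row 0: subtract -3/4×row1 = (1, 0)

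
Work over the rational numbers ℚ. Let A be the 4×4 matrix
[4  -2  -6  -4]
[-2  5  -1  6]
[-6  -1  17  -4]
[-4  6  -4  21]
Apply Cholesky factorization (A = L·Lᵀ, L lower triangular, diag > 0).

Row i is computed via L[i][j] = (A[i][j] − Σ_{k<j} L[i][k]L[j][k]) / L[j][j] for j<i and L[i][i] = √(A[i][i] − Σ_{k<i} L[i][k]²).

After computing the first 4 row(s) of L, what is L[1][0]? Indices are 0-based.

L[1][0] = -1

Step 1: L[0][0] = √(4) = 2.
  L[1][0] = (-2) / L[0][0] = -1.
Step 2: L[1][1] = √(4) = 2.
  L[2][0] = (-6) / L[0][0] = -3.
  L[2][1] = (-4) / L[1][1] = -2.
Step 3: L[2][2] = √(4) = 2.
  L[3][0] = (-4) / L[0][0] = -2.
  L[3][1] = (4) / L[1][1] = 2.
  L[3][2] = (-6) / L[2][2] = -3.
Step 4: L[3][3] = √(4) = 2.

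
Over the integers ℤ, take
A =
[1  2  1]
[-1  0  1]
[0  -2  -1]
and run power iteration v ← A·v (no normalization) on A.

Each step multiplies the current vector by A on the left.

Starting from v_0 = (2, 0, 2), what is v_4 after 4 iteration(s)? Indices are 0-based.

v_0 = (2, 0, 2).
v_1 = A·v_0 = (4, 0, -2).
v_2 = A·v_1 = (2, -6, 2).
v_3 = A·v_2 = (-8, 0, 10).
v_4 = A·v_3 = (2, 18, -10).

v_4 = (2, 18, -10)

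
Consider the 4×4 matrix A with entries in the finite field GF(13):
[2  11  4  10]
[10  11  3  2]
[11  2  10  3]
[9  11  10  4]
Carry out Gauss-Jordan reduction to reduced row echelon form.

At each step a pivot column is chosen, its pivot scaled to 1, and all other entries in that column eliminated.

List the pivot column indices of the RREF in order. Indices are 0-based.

[1] R0 /= 2  ⇒  (1, 12, 2, 5)
     R1 -= 10·R0  ⇒  (0, 8, 9, 4)
     R2 -= 11·R0  ⇒  (0, 0, 1, 0)
     R3 -= 9·R0  ⇒  (0, 7, 5, 11)
[2] R1 /= 8  ⇒  (0, 1, 6, 7)
     R0 -= 12·R1  ⇒  (1, 0, 8, 12)
     R3 -= 7·R1  ⇒  (0, 0, 2, 1)
[3] R2 /= 1  ⇒  (0, 0, 1, 0)
     R0 -= 8·R2  ⇒  (1, 0, 0, 12)
     R1 -= 6·R2  ⇒  (0, 1, 0, 7)
     R3 -= 2·R2  ⇒  (0, 0, 0, 1)
[4] R3 /= 1  ⇒  (0, 0, 0, 1)
     R0 -= 12·R3  ⇒  (1, 0, 0, 0)
     R1 -= 7·R3  ⇒  (0, 1, 0, 0)

pivot columns: 0, 1, 2, 3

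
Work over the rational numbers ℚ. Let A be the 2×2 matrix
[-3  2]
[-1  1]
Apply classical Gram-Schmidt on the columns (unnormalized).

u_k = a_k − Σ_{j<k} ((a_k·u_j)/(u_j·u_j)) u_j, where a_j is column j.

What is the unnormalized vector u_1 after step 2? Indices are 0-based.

Step 1: u_0 = a_0 = (-3, -1).
Step 2: u_1 = a_1 − (-7/10)·u_0 = (-1/10, 3/10).

u_1 = (-1/10, 3/10)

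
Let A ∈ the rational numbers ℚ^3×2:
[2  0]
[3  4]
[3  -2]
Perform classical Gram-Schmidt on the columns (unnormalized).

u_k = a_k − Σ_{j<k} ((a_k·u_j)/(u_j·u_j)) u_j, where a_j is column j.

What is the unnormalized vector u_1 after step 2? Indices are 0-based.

Step 1: u_0 = a_0 = (2, 3, 3).
Step 2: u_1 = a_1 − (3/11)·u_0 = (-6/11, 35/11, -31/11).

u_1 = (-6/11, 35/11, -31/11)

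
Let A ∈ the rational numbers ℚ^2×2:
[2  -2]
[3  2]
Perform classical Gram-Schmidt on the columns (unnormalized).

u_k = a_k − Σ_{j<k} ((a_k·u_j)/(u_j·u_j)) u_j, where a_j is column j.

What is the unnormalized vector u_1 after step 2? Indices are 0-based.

Step 1: u_0 = a_0 = (2, 3).
Step 2: u_1 = a_1 − (2/13)·u_0 = (-30/13, 20/13).

u_1 = (-30/13, 20/13)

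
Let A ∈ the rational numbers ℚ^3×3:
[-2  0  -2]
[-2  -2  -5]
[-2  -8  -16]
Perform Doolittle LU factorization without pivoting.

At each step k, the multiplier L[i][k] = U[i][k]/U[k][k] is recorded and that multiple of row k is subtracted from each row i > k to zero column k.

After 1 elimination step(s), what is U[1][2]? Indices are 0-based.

Step 1: pivot at (0,0) is -2.
  row1 ← row1 − (1)·row0  ⇒  L[1][0]=1, U row1=(0, -2, -3)
  row2 ← row2 − (1)·row0  ⇒  L[2][0]=1, U row2=(0, -8, -14)

U[1][2] = -3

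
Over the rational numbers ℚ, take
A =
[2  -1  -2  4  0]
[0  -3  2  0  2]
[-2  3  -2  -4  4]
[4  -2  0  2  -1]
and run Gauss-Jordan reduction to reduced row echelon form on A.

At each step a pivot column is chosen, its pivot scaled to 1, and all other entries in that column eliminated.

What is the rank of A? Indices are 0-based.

rank = 4

[1] R0 /= 2  ⇒  (1, -1/2, -1, 2, 0)
     R2 -= -2·R0  ⇒  (0, 2, -4, 0, 4)
     R3 -= 4·R0  ⇒  (0, 0, 4, -6, -1)
[2] R1 /= -3  ⇒  (0, 1, -2/3, 0, -2/3)
     R0 -= -1/2·R1  ⇒  (1, 0, -4/3, 2, -1/3)
     R2 -= 2·R1  ⇒  (0, 0, -8/3, 0, 16/3)
[3] R2 /= -8/3  ⇒  (0, 0, 1, 0, -2)
     R0 -= -4/3·R2  ⇒  (1, 0, 0, 2, -3)
     R1 -= -2/3·R2  ⇒  (0, 1, 0, 0, -2)
     R3 -= 4·R2  ⇒  (0, 0, 0, -6, 7)
[4] R3 /= -6  ⇒  (0, 0, 0, 1, -7/6)
     R0 -= 2·R3  ⇒  (1, 0, 0, 0, -2/3)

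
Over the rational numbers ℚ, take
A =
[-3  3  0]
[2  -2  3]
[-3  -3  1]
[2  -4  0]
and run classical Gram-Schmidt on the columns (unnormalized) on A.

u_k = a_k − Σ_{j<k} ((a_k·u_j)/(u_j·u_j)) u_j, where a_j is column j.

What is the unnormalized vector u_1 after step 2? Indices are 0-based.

Step 1: u_0 = a_0 = (-3, 2, -3, 2).
Step 2: u_1 = a_1 − (-6/13)·u_0 = (21/13, -14/13, -57/13, -40/13).

u_1 = (21/13, -14/13, -57/13, -40/13)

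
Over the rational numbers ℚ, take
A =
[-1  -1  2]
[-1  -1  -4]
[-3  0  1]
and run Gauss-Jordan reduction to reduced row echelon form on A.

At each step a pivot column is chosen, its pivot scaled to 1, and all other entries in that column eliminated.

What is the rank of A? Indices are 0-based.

rank = 3

pivot(0,0)=-1: scale R0 → (1, 1, -2)
  clear (1,0): R1 −= (-1)R0 → (0, 0, -6)
  clear (2,0): R2 −= (-3)R0 → (0, 3, -5)
pivot(1,1): swap R1↔R2
pivot(1,1)=3: scale R1 → (0, 1, -5/3)
  clear (0,1): R0 −= (1)R1 → (1, 0, -1/3)
pivot(2,2)=-6: scale R2 → (0, 0, 1)
  clear (0,2): R0 −= (-1/3)R2 → (1, 0, 0)
  clear (1,2): R1 −= (-5/3)R2 → (0, 1, 0)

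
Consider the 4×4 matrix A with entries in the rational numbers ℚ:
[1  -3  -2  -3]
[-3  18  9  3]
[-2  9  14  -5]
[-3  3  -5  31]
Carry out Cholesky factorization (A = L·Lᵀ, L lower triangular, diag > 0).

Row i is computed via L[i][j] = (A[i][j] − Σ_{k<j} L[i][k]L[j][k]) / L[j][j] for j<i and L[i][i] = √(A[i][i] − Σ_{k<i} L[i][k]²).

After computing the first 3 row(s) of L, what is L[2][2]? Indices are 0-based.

L[2][2] = 3

Step 1: L[0][0] = √(1) = 1.
  L[1][0] = (-3) / L[0][0] = -3.
Step 2: L[1][1] = √(9) = 3.
  L[2][0] = (-2) / L[0][0] = -2.
  L[2][1] = (3) / L[1][1] = 1.
Step 3: L[2][2] = √(9) = 3.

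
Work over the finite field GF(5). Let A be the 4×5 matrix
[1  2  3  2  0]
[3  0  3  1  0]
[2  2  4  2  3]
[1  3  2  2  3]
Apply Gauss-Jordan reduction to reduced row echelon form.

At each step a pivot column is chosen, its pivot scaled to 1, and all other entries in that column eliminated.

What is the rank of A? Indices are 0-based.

rank = 4

pivot(0,0)=1: scale R0 → (1, 2, 3, 2, 0)
  clear (1,0): R1 −= (3)R0 → (0, 4, 4, 0, 0)
  clear (2,0): R2 −= (2)R0 → (0, 3, 3, 3, 3)
  clear (3,0): R3 −= (1)R0 → (0, 1, 4, 0, 3)
pivot(1,1)=4: scale R1 → (0, 1, 1, 0, 0)
  clear (0,1): R0 −= (2)R1 → (1, 0, 1, 2, 0)
  clear (2,1): R2 −= (3)R1 → (0, 0, 0, 3, 3)
  clear (3,1): R3 −= (1)R1 → (0, 0, 3, 0, 3)
pivot(2,2): swap R2↔R3
pivot(2,2)=3: scale R2 → (0, 0, 1, 0, 1)
  clear (0,2): R0 −= (1)R2 → (1, 0, 0, 2, 4)
  clear (1,2): R1 −= (1)R2 → (0, 1, 0, 0, 4)
pivot(3,3)=3: scale R3 → (0, 0, 0, 1, 1)
  clear (0,3): R0 −= (2)R3 → (1, 0, 0, 0, 2)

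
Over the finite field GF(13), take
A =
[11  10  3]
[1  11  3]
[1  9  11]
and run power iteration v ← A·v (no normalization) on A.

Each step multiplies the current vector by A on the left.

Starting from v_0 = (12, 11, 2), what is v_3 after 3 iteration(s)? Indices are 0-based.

v_0 = (12, 11, 2).
v_1 = A·v_0 = (1, 9, 3).
v_2 = A·v_1 = (6, 5, 11).
v_3 = A·v_2 = (6, 3, 3).

v_3 = (6, 3, 3)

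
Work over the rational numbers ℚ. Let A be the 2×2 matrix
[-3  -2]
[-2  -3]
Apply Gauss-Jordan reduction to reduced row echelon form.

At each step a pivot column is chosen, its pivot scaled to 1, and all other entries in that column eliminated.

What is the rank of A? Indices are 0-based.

rank = 2

step 1: normalize row 0 (÷-3) = (1, 2/3)
  row 1: subtract -2×row0 = (0, -5/3)
step 2: normalize row 1 (÷-5/3) = (0, 1)
  row 0: subtract 2/3×row1 = (1, 0)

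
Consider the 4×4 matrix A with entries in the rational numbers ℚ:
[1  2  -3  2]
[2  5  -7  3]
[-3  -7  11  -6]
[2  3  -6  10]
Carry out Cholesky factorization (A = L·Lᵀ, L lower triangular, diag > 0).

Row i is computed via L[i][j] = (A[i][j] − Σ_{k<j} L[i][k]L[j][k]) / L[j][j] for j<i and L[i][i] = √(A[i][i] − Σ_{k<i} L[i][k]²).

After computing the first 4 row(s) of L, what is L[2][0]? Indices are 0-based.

L[2][0] = -3

Step 1: L[0][0] = √(1) = 1.
  L[1][0] = (2) / L[0][0] = 2.
Step 2: L[1][1] = √(1) = 1.
  L[2][0] = (-3) / L[0][0] = -3.
  L[2][1] = (-1) / L[1][1] = -1.
Step 3: L[2][2] = √(1) = 1.
  L[3][0] = (2) / L[0][0] = 2.
  L[3][1] = (-1) / L[1][1] = -1.
  L[3][2] = (-1) / L[2][2] = -1.
Step 4: L[3][3] = √(4) = 2.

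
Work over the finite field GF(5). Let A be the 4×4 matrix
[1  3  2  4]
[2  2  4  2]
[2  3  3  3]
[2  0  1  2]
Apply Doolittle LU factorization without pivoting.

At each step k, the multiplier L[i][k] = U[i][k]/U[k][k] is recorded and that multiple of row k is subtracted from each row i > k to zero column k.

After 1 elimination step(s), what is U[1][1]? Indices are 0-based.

U[1][1] = 1

Step 1: pivot at (0,0) is 1.
  row1 ← row1 − (2)·row0  ⇒  L[1][0]=2, U row1=(0, 1, 0, 4)
  row2 ← row2 − (2)·row0  ⇒  L[2][0]=2, U row2=(0, 2, 4, 0)
  row3 ← row3 − (2)·row0  ⇒  L[3][0]=2, U row3=(0, 4, 2, 4)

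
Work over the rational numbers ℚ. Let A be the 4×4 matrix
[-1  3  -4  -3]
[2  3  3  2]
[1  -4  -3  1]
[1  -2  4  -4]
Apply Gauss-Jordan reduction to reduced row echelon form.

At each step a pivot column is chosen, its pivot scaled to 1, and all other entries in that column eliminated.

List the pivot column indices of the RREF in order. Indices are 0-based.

[1] R0 /= -1  ⇒  (1, -3, 4, 3)
     R1 -= 2·R0  ⇒  (0, 9, -5, -4)
     R2 -= 1·R0  ⇒  (0, -1, -7, -2)
     R3 -= 1·R0  ⇒  (0, 1, 0, -7)
[2] R1 /= 9  ⇒  (0, 1, -5/9, -4/9)
     R0 -= -3·R1  ⇒  (1, 0, 7/3, 5/3)
     R2 -= -1·R1  ⇒  (0, 0, -68/9, -22/9)
     R3 -= 1·R1  ⇒  (0, 0, 5/9, -59/9)
[3] R2 /= -68/9  ⇒  (0, 0, 1, 11/34)
     R0 -= 7/3·R2  ⇒  (1, 0, 0, 31/34)
     R1 -= -5/9·R2  ⇒  (0, 1, 0, -9/34)
     R3 -= 5/9·R2  ⇒  (0, 0, 0, -229/34)
[4] R3 /= -229/34  ⇒  (0, 0, 0, 1)
     R0 -= 31/34·R3  ⇒  (1, 0, 0, 0)
     R1 -= -9/34·R3  ⇒  (0, 1, 0, 0)
     R2 -= 11/34·R3  ⇒  (0, 0, 1, 0)

pivot columns: 0, 1, 2, 3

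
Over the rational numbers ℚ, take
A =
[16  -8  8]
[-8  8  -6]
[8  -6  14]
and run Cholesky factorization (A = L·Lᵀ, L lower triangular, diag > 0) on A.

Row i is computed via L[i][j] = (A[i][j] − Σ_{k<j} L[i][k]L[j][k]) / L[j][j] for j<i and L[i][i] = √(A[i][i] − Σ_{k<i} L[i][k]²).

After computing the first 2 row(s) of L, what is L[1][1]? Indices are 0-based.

L[1][1] = 2

Step 1: L[0][0] = √(16) = 4.
  L[1][0] = (-8) / L[0][0] = -2.
Step 2: L[1][1] = √(4) = 2.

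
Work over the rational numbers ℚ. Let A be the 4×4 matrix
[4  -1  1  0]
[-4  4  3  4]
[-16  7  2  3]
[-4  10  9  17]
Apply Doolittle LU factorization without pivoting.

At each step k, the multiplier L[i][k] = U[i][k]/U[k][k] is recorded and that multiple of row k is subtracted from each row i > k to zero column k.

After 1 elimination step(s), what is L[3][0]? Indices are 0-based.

L[3][0] = -1

Step 1: pivot at (0,0) is 4.
  row1 ← row1 − (-1)·row0  ⇒  L[1][0]=-1, U row1=(0, 3, 4, 4)
  row2 ← row2 − (-4)·row0  ⇒  L[2][0]=-4, U row2=(0, 3, 6, 3)
  row3 ← row3 − (-1)·row0  ⇒  L[3][0]=-1, U row3=(0, 9, 10, 17)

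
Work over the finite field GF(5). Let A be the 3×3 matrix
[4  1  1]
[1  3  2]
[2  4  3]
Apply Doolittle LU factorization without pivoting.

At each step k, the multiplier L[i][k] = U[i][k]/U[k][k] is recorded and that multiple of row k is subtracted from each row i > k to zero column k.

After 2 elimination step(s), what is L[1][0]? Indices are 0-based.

L[1][0] = 4

k=0: U[0][0]=4
  eliminate (1,0): mult=4, new row 1: (0, 4, 3); set L[1][0]=4
  eliminate (2,0): mult=3, new row 2: (0, 1, 0); set L[2][0]=3
k=1: U[1][1]=4
  eliminate (2,1): mult=4, new row 2: (0, 0, 3); set L[2][1]=4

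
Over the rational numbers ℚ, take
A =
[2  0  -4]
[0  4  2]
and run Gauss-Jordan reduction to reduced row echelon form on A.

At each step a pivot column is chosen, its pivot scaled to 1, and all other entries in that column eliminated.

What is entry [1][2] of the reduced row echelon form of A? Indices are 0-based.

M[1][2] = 1/2

pivot(0,0)=2: scale R0 → (1, 0, -2)
pivot(1,1)=4: scale R1 → (0, 1, 1/2)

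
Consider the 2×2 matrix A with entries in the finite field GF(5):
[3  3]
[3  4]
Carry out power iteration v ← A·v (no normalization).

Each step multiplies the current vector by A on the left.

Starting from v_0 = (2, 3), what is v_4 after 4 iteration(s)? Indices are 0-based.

v_4 = (4, 4)

v_0 = (2, 3).
v_1 = A·v_0 = (0, 3).
v_2 = A·v_1 = (4, 2).
v_3 = A·v_2 = (3, 0).
v_4 = A·v_3 = (4, 4).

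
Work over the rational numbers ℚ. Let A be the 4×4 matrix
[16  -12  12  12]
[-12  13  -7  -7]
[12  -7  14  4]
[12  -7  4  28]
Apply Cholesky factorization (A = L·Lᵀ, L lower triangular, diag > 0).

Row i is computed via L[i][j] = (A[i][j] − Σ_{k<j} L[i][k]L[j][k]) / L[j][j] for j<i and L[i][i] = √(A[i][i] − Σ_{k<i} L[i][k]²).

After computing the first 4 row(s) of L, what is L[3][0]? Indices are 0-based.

Step 1: L[0][0] = √(16) = 4.
  L[1][0] = (-12) / L[0][0] = -3.
Step 2: L[1][1] = √(4) = 2.
  L[2][0] = (12) / L[0][0] = 3.
  L[2][1] = (2) / L[1][1] = 1.
Step 3: L[2][2] = √(4) = 2.
  L[3][0] = (12) / L[0][0] = 3.
  L[3][1] = (2) / L[1][1] = 1.
  L[3][2] = (-6) / L[2][2] = -3.
Step 4: L[3][3] = √(9) = 3.

L[3][0] = 3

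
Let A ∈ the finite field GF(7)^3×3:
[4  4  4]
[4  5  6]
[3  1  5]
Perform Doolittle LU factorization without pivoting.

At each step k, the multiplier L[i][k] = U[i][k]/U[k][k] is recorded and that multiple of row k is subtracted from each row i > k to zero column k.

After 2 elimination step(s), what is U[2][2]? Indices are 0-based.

k=0: U[0][0]=4
  eliminate (1,0): mult=1, new row 1: (0, 1, 2); set L[1][0]=1
  eliminate (2,0): mult=6, new row 2: (0, 5, 2); set L[2][0]=6
k=1: U[1][1]=1
  eliminate (2,1): mult=5, new row 2: (0, 0, 6); set L[2][1]=5

U[2][2] = 6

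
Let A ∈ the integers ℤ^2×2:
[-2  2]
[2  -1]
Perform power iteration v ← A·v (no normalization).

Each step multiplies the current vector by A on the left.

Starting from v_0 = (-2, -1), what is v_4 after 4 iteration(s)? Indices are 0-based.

v_0 = (-2, -1).
v_1 = A·v_0 = (2, -3).
v_2 = A·v_1 = (-10, 7).
v_3 = A·v_2 = (34, -27).
v_4 = A·v_3 = (-122, 95).

v_4 = (-122, 95)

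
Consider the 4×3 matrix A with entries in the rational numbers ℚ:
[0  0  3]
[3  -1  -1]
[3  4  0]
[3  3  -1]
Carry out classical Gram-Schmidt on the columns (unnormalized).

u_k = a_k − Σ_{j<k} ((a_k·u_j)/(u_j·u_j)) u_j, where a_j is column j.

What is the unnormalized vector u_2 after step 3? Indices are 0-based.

u_2 = (3, 2/21, 8/21, -10/21)

Step 1: u_0 = a_0 = (0, 3, 3, 3).
Step 2: u_1 = a_1 − (2/3)·u_0 = (0, -3, 2, 1).
Step 3: u_2 = a_2 − (-2/9)·u_0 − (1/7)·u_1 = (3, 2/21, 8/21, -10/21).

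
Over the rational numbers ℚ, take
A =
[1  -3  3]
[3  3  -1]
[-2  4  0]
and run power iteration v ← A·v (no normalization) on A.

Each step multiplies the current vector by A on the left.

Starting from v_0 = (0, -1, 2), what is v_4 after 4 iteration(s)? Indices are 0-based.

v_0 = (0, -1, 2).
v_1 = A·v_0 = (9, -5, -4).
v_2 = A·v_1 = (12, 16, -38).
v_3 = A·v_2 = (-150, 122, 40).
v_4 = A·v_3 = (-396, -124, 788).

v_4 = (-396, -124, 788)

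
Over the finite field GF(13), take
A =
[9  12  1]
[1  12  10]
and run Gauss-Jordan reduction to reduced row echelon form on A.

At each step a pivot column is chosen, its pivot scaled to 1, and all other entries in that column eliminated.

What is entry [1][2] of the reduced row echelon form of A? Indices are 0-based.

M[1][2] = 10

step 1: normalize row 0 (÷9) = (1, 10, 3)
  row 1: subtract 1×row0 = (0, 2, 7)
step 2: normalize row 1 (÷2) = (0, 1, 10)
  row 0: subtract 10×row1 = (1, 0, 7)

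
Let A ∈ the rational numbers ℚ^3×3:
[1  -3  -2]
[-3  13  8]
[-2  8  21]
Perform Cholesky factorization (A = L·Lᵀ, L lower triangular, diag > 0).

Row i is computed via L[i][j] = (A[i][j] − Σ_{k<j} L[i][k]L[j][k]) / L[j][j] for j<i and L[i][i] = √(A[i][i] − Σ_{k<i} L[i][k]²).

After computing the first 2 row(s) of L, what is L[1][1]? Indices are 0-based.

Step 1: L[0][0] = √(1) = 1.
  L[1][0] = (-3) / L[0][0] = -3.
Step 2: L[1][1] = √(4) = 2.

L[1][1] = 2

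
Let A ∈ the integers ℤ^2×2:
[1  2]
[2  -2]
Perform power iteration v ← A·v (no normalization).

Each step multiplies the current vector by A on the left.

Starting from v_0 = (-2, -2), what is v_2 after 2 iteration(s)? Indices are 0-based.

v_2 = (-6, -12)

v_0 = (-2, -2).
v_1 = A·v_0 = (-6, 0).
v_2 = A·v_1 = (-6, -12).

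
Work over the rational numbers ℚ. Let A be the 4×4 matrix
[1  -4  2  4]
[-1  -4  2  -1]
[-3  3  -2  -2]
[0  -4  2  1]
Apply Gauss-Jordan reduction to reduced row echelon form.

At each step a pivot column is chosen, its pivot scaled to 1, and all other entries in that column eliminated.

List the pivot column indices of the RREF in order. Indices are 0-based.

pivot columns: 0, 1, 2, 3

[1] R0 /= 1  ⇒  (1, -4, 2, 4)
     R1 -= -1·R0  ⇒  (0, -8, 4, 3)
     R2 -= -3·R0  ⇒  (0, -9, 4, 10)
[2] R1 /= -8  ⇒  (0, 1, -1/2, -3/8)
     R0 -= -4·R1  ⇒  (1, 0, 0, 5/2)
     R2 -= -9·R1  ⇒  (0, 0, -1/2, 53/8)
     R3 -= -4·R1  ⇒  (0, 0, 0, -1/2)
[3] R2 /= -1/2  ⇒  (0, 0, 1, -53/4)
     R1 -= -1/2·R2  ⇒  (0, 1, 0, -7)
[4] R3 /= -1/2  ⇒  (0, 0, 0, 1)
     R0 -= 5/2·R3  ⇒  (1, 0, 0, 0)
     R1 -= -7·R3  ⇒  (0, 1, 0, 0)
     R2 -= -53/4·R3  ⇒  (0, 0, 1, 0)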